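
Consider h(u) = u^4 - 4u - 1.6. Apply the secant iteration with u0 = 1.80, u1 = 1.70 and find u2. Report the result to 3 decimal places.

h(1.80) = 1.69760, h(1.70) = -0.04790
u2 = 1.70000 − (-0.04790)·(1.70000 − 1.80000) / (-0.04790 − 1.69760) = 1.70000 − (0.00479)/(-1.74550) = 1.70274

1.703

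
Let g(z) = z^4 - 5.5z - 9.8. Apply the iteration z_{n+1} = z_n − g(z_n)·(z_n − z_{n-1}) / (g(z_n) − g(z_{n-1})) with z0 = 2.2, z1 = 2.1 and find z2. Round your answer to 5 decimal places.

2.15549

g(2.2) = 1.5256000, g(2.1) = -1.9019000
z2 = 2.1000000 − (-1.9019000)·(2.1000000 − 2.2000000) / (-1.9019000 − 1.5256000) = 2.1000000 − (0.1901900)/(-3.4275000) = 2.1554894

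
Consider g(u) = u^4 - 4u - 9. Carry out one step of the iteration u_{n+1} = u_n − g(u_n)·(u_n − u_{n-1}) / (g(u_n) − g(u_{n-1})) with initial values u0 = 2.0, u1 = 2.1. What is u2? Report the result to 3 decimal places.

g(2.0) = -1.00000, g(2.1) = 2.04810
u2 = 2.10000 − 2.04810·(2.10000 − 2.00000) / (2.04810 − (-1.00000)) = 2.10000 − (0.20481)/(3.04810) = 2.03281

2.033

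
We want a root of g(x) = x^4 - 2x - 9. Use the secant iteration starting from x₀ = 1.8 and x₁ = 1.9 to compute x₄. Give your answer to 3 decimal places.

g(1.8) = -2.10240, g(1.9) = 0.23210
x₂ = 1.90000 − 0.23210·(1.90000 − 1.80000) / (0.23210 − (-2.10240)) = 1.90000 − (0.02321)/(2.33450) = 1.89006
g(1.89006) = -0.01866
x₃ = 1.89006 − (-0.01866)·(1.89006 − 1.90000) / (-0.01866 − 0.23210) = 1.89006 − (0.00019)/(-0.25076) = 1.89080
g(1.89080) = -0.00015
x₄ = 1.89080 − (-0.00015)·(1.89080 − 1.89006) / (-0.00015 − (-0.01866)) = 1.89080 − (0.00000)/(0.01851) = 1.89080

1.891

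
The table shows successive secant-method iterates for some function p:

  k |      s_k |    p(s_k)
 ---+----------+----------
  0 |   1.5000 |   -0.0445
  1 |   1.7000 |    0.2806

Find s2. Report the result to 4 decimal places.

1.5274

s2 = 1.7000 − 0.2806·(1.7000 − 1.5000) / (0.2806 − (-0.0445))
   = 1.7000 − (0.056120)/(0.325100) = 1.527376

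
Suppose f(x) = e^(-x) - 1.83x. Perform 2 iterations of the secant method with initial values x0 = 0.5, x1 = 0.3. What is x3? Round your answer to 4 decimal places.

0.3754

f(0.5) = -0.308469, f(0.3) = 0.191818
x2 = 0.300000 − 0.191818·(0.300000 − 0.500000) / (0.191818 − (-0.308469)) = 0.300000 − (-0.038364)/(0.500288) = 0.376683
f(0.376683) = -0.003197
x3 = 0.376683 − (-0.003197)·(0.376683 − 0.300000) / (-0.003197 − 0.191818) = 0.376683 − (-0.000245)/(-0.195015) = 0.375426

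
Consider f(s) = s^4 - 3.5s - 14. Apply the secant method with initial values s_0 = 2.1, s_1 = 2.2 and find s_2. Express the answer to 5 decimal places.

f(2.1) = -1.9019000, f(2.2) = 1.7256000
s_2 = 2.2000000 − 1.7256000·(2.2000000 − 2.1000000) / (1.7256000 − (-1.9019000)) = 2.2000000 − (0.1725600)/(3.6275000) = 2.1524300

2.15243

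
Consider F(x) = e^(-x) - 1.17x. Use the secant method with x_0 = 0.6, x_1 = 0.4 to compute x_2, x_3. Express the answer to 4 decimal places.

F(0.6) = -0.153188, F(0.4) = 0.202320
x_2 = 0.400000 − 0.202320·(0.400000 − 0.600000) / (0.202320 − (-0.153188)) = 0.400000 − (-0.040464)/(0.355508) = 0.513820
F(0.513820) = -0.002964
x_3 = 0.513820 − (-0.002964)·(0.513820 − 0.400000) / (-0.002964 − 0.202320) = 0.513820 − (-0.000337)/(-0.205284) = 0.512177

0.5138, 0.5122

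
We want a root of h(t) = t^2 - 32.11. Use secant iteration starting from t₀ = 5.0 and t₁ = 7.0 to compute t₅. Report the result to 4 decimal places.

5.6666

h(5.0) = -7.110000, h(7.0) = 16.890000
t₂ = 7.000000 − 16.890000·(7.000000 − 5.000000) / (16.890000 − (-7.110000)) = 7.000000 − (33.780000)/(24.000000) = 5.592500
h(5.592500) = -0.833944
t₃ = 5.592500 − (-0.833944)·(5.592500 − 7.000000) / (-0.833944 − 16.890000) = 5.592500 − (1.173776)/(-17.723944) = 5.658725
h(5.658725) = -0.088826
t₄ = 5.658725 − (-0.088826)·(5.658725 − 5.592500) / (-0.088826 − (-0.833944)) = 5.658725 − (-0.005883)/(0.745117) = 5.666620
h(5.666620) = 0.000585
t₅ = 5.666620 − 0.000585·(5.666620 − 5.658725) / (0.000585 − (-0.088826)) = 5.666620 − (0.000005)/(0.089412) = 5.666569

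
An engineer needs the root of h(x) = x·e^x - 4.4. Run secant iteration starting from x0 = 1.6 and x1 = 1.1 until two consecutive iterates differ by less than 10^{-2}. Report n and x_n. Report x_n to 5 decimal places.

n = 4, x_n = 1.25459

h(1.6) = 3.5248519, h(1.1) = -1.0954174
x2 = 1.1000000 − (-1.0954174)·(-0.5000000)/(-4.6202693) = 1.2185448;  |Δ| = 0.1185448
h(1.2185448) = -0.2785622
x3 = 1.2185448 − (-0.2785622)·(0.1185448)/(0.8168552) = 1.2589706;  |Δ| = 0.0404259
h(1.2589706) = 0.0338358
x4 = 1.2589706 − 0.0338358·(0.0404259)/(0.3123980) = 1.2545921;  |Δ| = 0.0043785
|x4 − x3| = 0.0043785 < 10^{-2}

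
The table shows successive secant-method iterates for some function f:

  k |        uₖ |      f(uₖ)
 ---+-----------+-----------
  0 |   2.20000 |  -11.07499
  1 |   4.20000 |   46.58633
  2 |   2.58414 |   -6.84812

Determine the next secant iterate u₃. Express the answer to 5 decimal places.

2.79123

u₃ = 2.58414 − (-6.84812)·(2.58414 − 4.20000) / (-6.84812 − 46.58633)
   = 2.58414 − (11.0656032)/(-53.4344500) = 2.7912274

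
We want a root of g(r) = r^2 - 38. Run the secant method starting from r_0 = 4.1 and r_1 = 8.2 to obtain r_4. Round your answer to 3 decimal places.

g(4.1) = -21.19000, g(8.2) = 29.24000
r_2 = 8.20000 − 29.24000·(8.20000 − 4.10000) / (29.24000 − (-21.19000)) = 8.20000 − (119.88400)/(50.43000) = 5.82276
g(5.82276) = -4.09542
r_3 = 5.82276 − (-4.09542)·(5.82276 − 8.20000) / (-4.09542 − 29.24000) = 5.82276 − (9.73577)/(-33.33542) = 6.11482
g(6.11482) = -0.60899
r_4 = 6.11482 − (-0.60899)·(6.11482 − 5.82276) / (-0.60899 − (-4.09542)) = 6.11482 − (-0.17786)/(3.48643) = 6.16583

6.166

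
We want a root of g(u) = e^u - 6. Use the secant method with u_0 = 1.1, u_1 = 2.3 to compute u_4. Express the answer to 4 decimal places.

1.7956

g(1.1) = -2.995834, g(2.3) = 3.974182
u_2 = 2.300000 − 3.974182·(2.300000 − 1.100000) / (3.974182 − (-2.995834)) = 2.300000 − (4.769019)/(6.970016) = 1.615781
g(1.615781) = -0.968185
u_3 = 1.615781 − (-0.968185)·(1.615781 − 2.300000) / (-0.968185 − 3.974182) = 1.615781 − (0.662451)/(-4.942367) = 1.749816
g(1.749816) = -0.246457
u_4 = 1.749816 − (-0.246457)·(1.749816 − 1.615781) / (-0.246457 − (-0.968185)) = 1.749816 − (-0.033034)/(0.721728) = 1.795586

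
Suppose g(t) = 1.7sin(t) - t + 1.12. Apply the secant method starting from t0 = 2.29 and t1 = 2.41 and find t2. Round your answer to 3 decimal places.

2.340

g(2.29) = 0.10896, g(2.41) = -0.15431
t2 = 2.41000 − (-0.15431)·(2.41000 − 2.29000) / (-0.15431 − 0.10896) = 2.41000 − (-0.01852)/(-0.26327) = 2.33967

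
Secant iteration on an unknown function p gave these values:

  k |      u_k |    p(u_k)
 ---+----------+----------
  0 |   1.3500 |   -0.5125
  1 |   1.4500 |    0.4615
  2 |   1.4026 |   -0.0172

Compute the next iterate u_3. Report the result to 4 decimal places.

u_3 = 1.4026 − (-0.0172)·(1.4026 − 1.4500) / (-0.0172 − 0.4615)
   = 1.4026 − (0.000815)/(-0.478700) = 1.404303

1.4043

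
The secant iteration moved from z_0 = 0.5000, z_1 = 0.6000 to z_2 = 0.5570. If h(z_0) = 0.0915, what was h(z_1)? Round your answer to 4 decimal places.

-0.0690

The secant line through (0.5000, 0.0915) and (0.6000, h(z_1)) crosses zero at z_2 = 0.5570.
So (0.5000, 0.0915), (0.6000, h(z_1)), (0.5570, 0) are collinear:
h(z_1) = 0.0915 · (0.6000 − 0.5570) / (0.5000 − 0.5570) = 0.0915 · (0.043000)/(-0.057000) = -0.069026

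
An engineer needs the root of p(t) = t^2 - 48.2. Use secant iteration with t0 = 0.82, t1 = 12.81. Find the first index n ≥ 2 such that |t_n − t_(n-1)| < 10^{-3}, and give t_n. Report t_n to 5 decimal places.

p(0.82) = -47.5276000, p(12.81) = 115.8961000
t2 = 12.8100000 − 115.8961000·(11.9900000)/(163.4237000) = 4.3069846;  |Δ| = 8.5030154
p(4.3069846) = -29.6498837
t3 = 4.3069846 − (-29.6498837)·(-8.5030154)/(-145.5459837) = 6.0391754;  |Δ| = 1.7321908
p(6.0391754) = -11.7283602
t4 = 6.0391754 − (-11.7283602)·(1.7321908)/(17.9215235) = 7.1727709;  |Δ| = 1.1335955
p(7.1727709) = 3.2486424
t5 = 7.1727709 − 3.2486424·(1.1335955)/(14.9770026) = 6.9268842;  |Δ| = 0.2458867
p(6.9268842) = -0.2182758
t6 = 6.9268842 − (-0.2182758)·(-0.2458867)/(-3.4669182) = 6.9423651;  |Δ| = 0.0154809
p(6.9423651) = -0.0035669
t7 = 6.9423651 − (-0.0035669)·(0.0154809)/(0.2147089) = 6.9426223;  |Δ| = 0.0002572
|t7 − t6| = 0.0002572 < 10^{-3}

n = 7, t_n = 6.94262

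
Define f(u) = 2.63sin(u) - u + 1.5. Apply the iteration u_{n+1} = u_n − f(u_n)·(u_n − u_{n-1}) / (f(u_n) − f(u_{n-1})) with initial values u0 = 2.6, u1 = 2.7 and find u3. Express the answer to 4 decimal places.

2.6774

f(2.6) = 0.255769, f(2.7) = -0.075991
u2 = 2.700000 − (-0.075991)·(2.700000 − 2.600000) / (-0.075991 − 0.255769) = 2.700000 − (-0.007599)/(-0.331760) = 2.677095
f(2.677095) = 0.001077
u3 = 2.677095 − 0.001077·(2.677095 − 2.700000) / (0.001077 − (-0.075991)) = 2.677095 − (-0.000025)/(0.077068) = 2.677415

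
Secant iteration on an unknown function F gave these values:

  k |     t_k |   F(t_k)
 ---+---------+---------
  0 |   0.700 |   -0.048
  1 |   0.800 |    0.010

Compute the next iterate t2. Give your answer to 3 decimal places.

t2 = 0.800 − 0.010·(0.800 − 0.700) / (0.010 − (-0.048))
   = 0.800 − (0.00100)/(0.05800) = 0.78276

0.783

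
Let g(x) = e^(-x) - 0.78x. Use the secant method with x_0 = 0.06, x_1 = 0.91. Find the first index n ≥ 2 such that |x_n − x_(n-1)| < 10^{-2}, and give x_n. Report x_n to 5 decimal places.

n = 4, x_n = 0.66159

g(0.06) = 0.8949645, g(0.91) = -0.3072758
x_2 = 0.9100000 − (-0.3072758)·(0.8500000)/(-1.2022403) = 0.6927519;  |Δ| = 0.2172481
g(0.6927519) = -0.0401488
x_3 = 0.6927519 − (-0.0401488)·(-0.2172481)/(0.2671270) = 0.6600998;  |Δ| = 0.0326521
g(0.6600998) = 0.0019219
x_4 = 0.6600998 − 0.0019219·(-0.0326521)/(0.0420707) = 0.6615914;  |Δ| = 0.0014916
|x_4 − x_3| = 0.0014916 < 10^{-2}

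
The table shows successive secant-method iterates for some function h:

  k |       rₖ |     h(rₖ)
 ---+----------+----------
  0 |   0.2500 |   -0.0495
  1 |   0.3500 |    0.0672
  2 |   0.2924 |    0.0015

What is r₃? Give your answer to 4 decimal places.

r₃ = 0.2924 − 0.0015·(0.2924 − 0.3500) / (0.0015 − 0.0672)
   = 0.2924 − (-0.000086)/(-0.065700) = 0.291085

0.2911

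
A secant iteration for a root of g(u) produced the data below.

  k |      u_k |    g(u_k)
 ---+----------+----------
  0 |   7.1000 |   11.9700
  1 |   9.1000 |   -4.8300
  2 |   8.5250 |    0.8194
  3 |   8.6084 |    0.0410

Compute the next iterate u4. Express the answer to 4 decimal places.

u4 = 8.6084 − 0.0410·(8.6084 − 8.5250) / (0.0410 − 0.8194)
   = 8.6084 − (0.003419)/(-0.778400) = 8.612793

8.6128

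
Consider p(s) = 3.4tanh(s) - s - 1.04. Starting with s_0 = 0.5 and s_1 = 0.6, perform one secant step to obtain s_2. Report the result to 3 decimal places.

0.480

p(0.5) = 0.03120, p(0.6) = 0.18597
s_2 = 0.60000 − 0.18597·(0.60000 − 0.50000) / (0.18597 − 0.03120) = 0.60000 − (0.01860)/(0.15477) = 0.47984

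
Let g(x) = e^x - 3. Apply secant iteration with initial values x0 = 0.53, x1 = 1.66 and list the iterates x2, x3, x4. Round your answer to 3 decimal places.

g(0.53) = -1.30107, g(1.66) = 2.25931
x2 = 1.66000 − 2.25931·(1.66000 − 0.53000) / (2.25931 − (-1.30107)) = 1.66000 − (2.55302)/(3.56038) = 0.94294
g(0.94294) = -0.43249
x3 = 0.94294 − (-0.43249)·(0.94294 − 1.66000) / (-0.43249 − 2.25931) = 0.94294 − (0.31013)/(-2.69180) = 1.05815
g(1.05815) = -0.11897
x4 = 1.05815 − (-0.11897)·(1.05815 − 0.94294) / (-0.11897 − (-0.43249)) = 1.05815 − (-0.01371)/(0.31352) = 1.10187

0.943, 1.058, 1.102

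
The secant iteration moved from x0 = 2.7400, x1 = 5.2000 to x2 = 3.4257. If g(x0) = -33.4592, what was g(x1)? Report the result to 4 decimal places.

The secant line through (2.7400, -33.4592) and (5.2000, g(x1)) crosses zero at x2 = 3.4257.
So (2.7400, -33.4592), (5.2000, g(x1)), (3.4257, 0) are collinear:
g(x1) = -33.4592 · (5.2000 − 3.4257) / (2.7400 − 3.4257) = -33.4592 · (1.774300)/(-0.685700) = 86.578181

86.5782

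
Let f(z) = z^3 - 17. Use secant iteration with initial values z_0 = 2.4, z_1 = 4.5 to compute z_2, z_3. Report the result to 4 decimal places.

f(2.4) = -3.176000, f(4.5) = 74.125000
z_2 = 4.500000 − 74.125000·(4.500000 − 2.400000) / (74.125000 − (-3.176000)) = 4.500000 − (155.662500)/(77.301000) = 2.486281
f(2.486281) = -1.630824
z_3 = 2.486281 − (-1.630824)·(2.486281 − 4.500000) / (-1.630824 − 74.125000) = 2.486281 − (3.284022)/(-75.755824) = 2.529631

2.4863, 2.5296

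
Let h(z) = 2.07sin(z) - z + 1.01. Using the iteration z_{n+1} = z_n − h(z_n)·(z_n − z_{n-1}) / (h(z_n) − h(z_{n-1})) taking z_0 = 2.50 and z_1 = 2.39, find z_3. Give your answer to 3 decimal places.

2.403

h(2.50) = -0.25116, h(2.39) = 0.03340
z_2 = 2.39000 − 0.03340·(2.39000 − 2.50000) / (0.03340 − (-0.25116)) = 2.39000 − (-0.00367)/(0.28457) = 2.40291
h(2.40291) = 0.00085
z_3 = 2.40291 − 0.00085·(2.40291 − 2.39000) / (0.00085 − 0.03340) = 2.40291 − (0.00001)/(-0.03256) = 2.40325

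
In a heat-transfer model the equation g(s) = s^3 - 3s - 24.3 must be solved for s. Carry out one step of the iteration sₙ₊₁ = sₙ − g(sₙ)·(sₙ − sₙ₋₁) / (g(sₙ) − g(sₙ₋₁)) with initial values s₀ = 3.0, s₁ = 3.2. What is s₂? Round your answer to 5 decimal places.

g(3.0) = -6.3000000, g(3.2) = -1.1320000
s₂ = 3.2000000 − (-1.1320000)·(3.2000000 − 3.0000000) / (-1.1320000 − (-6.3000000)) = 3.2000000 − (-0.2264000)/(5.1680000) = 3.2438080

3.24381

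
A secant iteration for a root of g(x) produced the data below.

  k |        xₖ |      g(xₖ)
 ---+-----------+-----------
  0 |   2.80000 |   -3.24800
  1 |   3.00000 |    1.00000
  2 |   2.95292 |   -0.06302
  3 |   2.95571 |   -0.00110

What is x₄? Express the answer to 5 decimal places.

x₄ = 2.95571 − (-0.00110)·(2.95571 − 2.95292) / (-0.00110 − (-0.06302))
   = 2.95571 − (-0.0000031)/(0.0619200) = 2.9557596

2.95576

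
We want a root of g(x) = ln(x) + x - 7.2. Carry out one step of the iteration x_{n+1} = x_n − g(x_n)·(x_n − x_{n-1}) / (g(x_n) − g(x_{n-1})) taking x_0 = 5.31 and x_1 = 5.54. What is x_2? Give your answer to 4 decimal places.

5.4961

g(5.31) = -0.220408, g(5.54) = 0.051995
x_2 = 5.540000 − 0.051995·(5.540000 − 5.310000) / (0.051995 − (-0.220408)) = 5.540000 − (0.011959)/(0.272403) = 5.496099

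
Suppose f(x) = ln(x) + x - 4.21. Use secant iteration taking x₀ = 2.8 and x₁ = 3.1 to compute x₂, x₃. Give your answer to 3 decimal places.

f(2.8) = -0.38038, f(3.1) = 0.02140
x₂ = 3.10000 − 0.02140·(3.10000 − 2.80000) / (0.02140 − (-0.38038)) = 3.10000 − (0.00642)/(0.40178) = 3.08402
f(3.08402) = 0.00025
x₃ = 3.08402 − 0.00025·(3.08402 − 3.10000) / (0.00025 − 0.02140) = 3.08402 − (0.00000)/(-0.02115) = 3.08383

3.084, 3.084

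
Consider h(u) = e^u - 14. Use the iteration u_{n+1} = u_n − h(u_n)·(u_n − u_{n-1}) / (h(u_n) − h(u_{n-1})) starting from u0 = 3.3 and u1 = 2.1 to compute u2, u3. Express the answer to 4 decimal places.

2.4695, 2.6905

h(3.3) = 13.112639, h(2.1) = -5.833830
u2 = 2.100000 − (-5.833830)·(2.100000 − 3.300000) / (-5.833830 − 13.112639) = 2.100000 − (7.000596)/(-18.946469) = 2.469493
h(2.469493) = -2.183540
u3 = 2.469493 − (-2.183540)·(2.469493 − 2.100000) / (-2.183540 − (-5.833830)) = 2.469493 − (-0.806804)/(3.650290) = 2.690518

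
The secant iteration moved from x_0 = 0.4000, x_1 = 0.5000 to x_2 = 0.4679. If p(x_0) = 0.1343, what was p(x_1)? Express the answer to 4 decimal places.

The secant line through (0.4000, 0.1343) and (0.5000, p(x_1)) crosses zero at x_2 = 0.4679.
So (0.4000, 0.1343), (0.5000, p(x_1)), (0.4679, 0) are collinear:
p(x_1) = 0.1343 · (0.5000 − 0.4679) / (0.4000 − 0.4679) = 0.1343 · (0.032100)/(-0.067900) = -0.063491

-0.0635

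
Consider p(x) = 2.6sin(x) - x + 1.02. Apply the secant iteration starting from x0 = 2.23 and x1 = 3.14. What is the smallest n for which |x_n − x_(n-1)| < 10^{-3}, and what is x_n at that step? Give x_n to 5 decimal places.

n = 5, x_n = 2.52451

p(2.23) = 0.8452486, p(3.14) = -2.1158591
x2 = 3.1400000 − (-2.1158591)·(0.9100000)/(-2.9611077) = 2.4897596;  |Δ| = 0.6502404
p(2.4897596) = 0.1075164
x3 = 2.4897596 − 0.1075164·(-0.6502404)/(2.2233755) = 2.5212035;  |Δ| = 0.0314439
p(2.5212035) = 0.0103113
x4 = 2.5212035 − 0.0103113·(0.0314439)/(-0.0972051) = 2.5245390;  |Δ| = 0.0033355
p(2.5245390) = -0.0000888
x5 = 2.5245390 − (-0.0000888)·(0.0033355)/(-0.0104001) = 2.5245105;  |Δ| = 0.0000285
|x5 − x4| = 0.0000285 < 10^{-3}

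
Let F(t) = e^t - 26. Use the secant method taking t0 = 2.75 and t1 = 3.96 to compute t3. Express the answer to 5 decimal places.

F(2.75) = -10.3573681, F(3.96) = 26.4573259
t2 = 3.9600000 − 26.4573259·(3.9600000 − 2.7500000) / (26.4573259 − (-10.3573681)) = 3.9600000 − (32.0133644)/(36.8146941) = 3.0904188
F(3.0904188) = -4.0137152
t3 = 3.0904188 − (-4.0137152)·(3.0904188 − 3.9600000) / (-4.0137152 − 26.4573259) = 3.0904188 − (3.4902512)/(-30.4710412) = 3.2049621

3.20496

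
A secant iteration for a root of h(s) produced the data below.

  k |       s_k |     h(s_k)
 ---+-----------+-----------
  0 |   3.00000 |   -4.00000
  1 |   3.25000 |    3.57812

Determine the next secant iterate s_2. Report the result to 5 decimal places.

3.13196

s_2 = 3.25000 − 3.57812·(3.25000 − 3.00000) / (3.57812 − (-4.00000))
   = 3.25000 − (0.8945300)/(7.5781200) = 3.1319588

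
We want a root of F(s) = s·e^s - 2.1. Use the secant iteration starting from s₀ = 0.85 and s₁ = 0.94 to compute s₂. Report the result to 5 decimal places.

0.87398

F(0.85) = -0.1113002, F(0.94) = 0.3063825
s₂ = 0.9400000 − 0.3063825·(0.9400000 − 0.8500000) / (0.3063825 − (-0.1113002)) = 0.9400000 − (0.0275744)/(0.4176827) = 0.8739824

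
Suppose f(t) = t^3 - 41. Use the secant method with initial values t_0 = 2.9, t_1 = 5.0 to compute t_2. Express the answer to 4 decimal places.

f(2.9) = -16.611000, f(5.0) = 84.000000
t_2 = 5.000000 − 84.000000·(5.000000 − 2.900000) / (84.000000 − (-16.611000)) = 5.000000 − (176.400000)/(100.611000) = 3.246713

3.2467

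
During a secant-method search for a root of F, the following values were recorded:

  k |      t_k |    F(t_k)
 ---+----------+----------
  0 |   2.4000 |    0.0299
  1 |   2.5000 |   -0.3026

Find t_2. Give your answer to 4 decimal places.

2.4090

t_2 = 2.5000 − (-0.3026)·(2.5000 − 2.4000) / (-0.3026 − 0.0299)
   = 2.5000 − (-0.030260)/(-0.332500) = 2.408992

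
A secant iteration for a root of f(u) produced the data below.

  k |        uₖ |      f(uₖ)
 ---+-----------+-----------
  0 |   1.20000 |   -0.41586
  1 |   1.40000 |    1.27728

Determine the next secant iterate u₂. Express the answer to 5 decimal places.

1.24912

u₂ = 1.40000 − 1.27728·(1.40000 − 1.20000) / (1.27728 − (-0.41586))
   = 1.40000 − (0.2554560)/(1.6931400) = 1.2491229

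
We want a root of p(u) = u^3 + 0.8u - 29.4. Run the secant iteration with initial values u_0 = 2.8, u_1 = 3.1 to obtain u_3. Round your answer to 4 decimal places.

p(2.8) = -5.208000, p(3.1) = 2.871000
u_2 = 3.100000 − 2.871000·(3.100000 − 2.800000) / (2.871000 − (-5.208000)) = 3.100000 − (0.861300)/(8.079000) = 2.993390
p(2.993390) = -0.183358
u_3 = 2.993390 − (-0.183358)·(2.993390 − 3.100000) / (-0.183358 − 2.871000) = 2.993390 − (0.019548)/(-3.054358) = 2.999790

2.9998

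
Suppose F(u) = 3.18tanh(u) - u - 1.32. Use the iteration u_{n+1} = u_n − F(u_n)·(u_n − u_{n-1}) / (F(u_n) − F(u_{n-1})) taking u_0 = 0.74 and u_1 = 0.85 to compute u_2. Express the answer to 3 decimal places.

0.815

F(0.74) = -0.05932, F(0.85) = 0.02760
u_2 = 0.85000 − 0.02760·(0.85000 − 0.74000) / (0.02760 − (-0.05932)) = 0.85000 − (0.00304)/(0.08692) = 0.81507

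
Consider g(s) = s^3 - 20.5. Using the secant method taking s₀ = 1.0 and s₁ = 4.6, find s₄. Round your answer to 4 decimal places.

3.0426

g(1.0) = -19.500000, g(4.6) = 76.836000
s₂ = 4.600000 − 76.836000·(4.600000 − 1.000000) / (76.836000 − (-19.500000)) = 4.600000 − (276.609600)/(96.336000) = 1.728700
g(1.728700) = -15.333951
s₃ = 1.728700 − (-15.333951)·(1.728700 − 4.600000) / (-15.333951 − 76.836000) = 1.728700 − (44.028379)/(-92.169951) = 2.206386
g(2.206386) = -9.758999
s₄ = 2.206386 − (-9.758999)·(2.206386 − 1.728700) / (-9.758999 − (-15.333951)) = 2.206386 − (-4.661746)/(5.574951) = 3.042581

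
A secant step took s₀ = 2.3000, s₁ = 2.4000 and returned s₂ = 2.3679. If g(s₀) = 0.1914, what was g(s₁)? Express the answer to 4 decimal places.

The secant line through (2.3000, 0.1914) and (2.4000, g(s₁)) crosses zero at s₂ = 2.3679.
So (2.3000, 0.1914), (2.4000, g(s₁)), (2.3679, 0) are collinear:
g(s₁) = 0.1914 · (2.4000 − 2.3679) / (2.3000 − 2.3679) = 0.1914 · (0.032100)/(-0.067900) = -0.090485

-0.0905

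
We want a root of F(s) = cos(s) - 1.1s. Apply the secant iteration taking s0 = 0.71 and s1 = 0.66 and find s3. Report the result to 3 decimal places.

F(0.71) = -0.02264, F(0.66) = 0.06399
s2 = 0.66000 − 0.06399·(0.66000 − 0.71000) / (0.06399 − (-0.02264)) = 0.66000 − (-0.00320)/(0.08663) = 0.69693
F(0.69693) = 0.00019
s3 = 0.69693 − 0.00019·(0.69693 − 0.66000) / (0.00019 − 0.06399) = 0.69693 − (0.00001)/(-0.06381) = 0.69704

0.697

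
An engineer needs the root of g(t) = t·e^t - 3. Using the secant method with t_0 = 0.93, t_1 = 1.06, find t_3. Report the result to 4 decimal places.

1.0499

g(0.93) = -0.642906, g(1.06) = 0.059553
t_2 = 1.060000 − 0.059553·(1.060000 − 0.930000) / (0.059553 − (-0.642906)) = 1.060000 − (0.007742)/(0.702460) = 1.048979
g(1.048979) = -0.005444
t_3 = 1.048979 − (-0.005444)·(1.048979 − 1.060000) / (-0.005444 − 0.059553) = 1.048979 − (0.000060)/(-0.064997) = 1.049902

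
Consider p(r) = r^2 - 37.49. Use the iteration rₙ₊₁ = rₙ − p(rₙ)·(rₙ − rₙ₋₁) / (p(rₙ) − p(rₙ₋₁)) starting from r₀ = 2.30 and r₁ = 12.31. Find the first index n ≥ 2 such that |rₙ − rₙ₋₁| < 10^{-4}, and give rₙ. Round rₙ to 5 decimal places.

n = 7, rₙ = 6.12291

p(2.30) = -32.2000000, p(12.31) = 114.0461000
r₂ = 12.3100000 − 114.0461000·(10.0100000)/(146.2461000) = 4.5039699;  |Δ| = 7.8060301
p(4.5039699) = -17.2042553
r₃ = 4.5039699 − (-17.2042553)·(-7.8060301)/(-131.2503553) = 5.5271819;  |Δ| = 1.0232120
p(5.5271819) = -6.9402607
r₄ = 5.5271819 − (-6.9402607)·(1.0232120)/(10.2639946) = 6.2190526;  |Δ| = 0.6918708
p(6.2190526) = 1.1866156
r₅ = 6.2190526 − 1.1866156·(0.6918708)/(8.1268764) = 6.1180317;  |Δ| = 0.1010209
p(6.1180317) = -0.0596882
r₆ = 6.1180317 − (-0.0596882)·(-0.1010209)/(-1.2463038) = 6.1228698;  |Δ| = 0.0048381
p(6.1228698) = -0.0004653
r₇ = 6.1228698 − (-0.0004653)·(0.0048381)/(0.0592229) = 6.1229078;  |Δ| = 0.0000380
|r₇ − r₆| = 0.0000380 < 10^{-4}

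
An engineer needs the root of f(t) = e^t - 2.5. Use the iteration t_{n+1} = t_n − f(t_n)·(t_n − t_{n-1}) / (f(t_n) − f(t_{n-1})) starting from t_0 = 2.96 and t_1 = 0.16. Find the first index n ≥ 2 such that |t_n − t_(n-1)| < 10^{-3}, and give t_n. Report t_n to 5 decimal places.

f(2.96) = 16.7979718, f(0.16) = -1.3264891
t_2 = 0.1600000 − (-1.3264891)·(-2.8000000)/(-18.1244609) = 0.3649258;  |Δ| = 0.2049258
f(0.3649258) = -1.0595929
t_3 = 0.3649258 − (-1.0595929)·(0.2049258)/(0.2668962) = 1.1784925;  |Δ| = 0.8135668
f(1.1784925) = 0.7494721
t_4 = 1.1784925 − 0.7494721·(0.8135668)/(1.8090650) = 0.8414424;  |Δ| = 0.3370501
f(0.8414424) = -0.1802894
t_5 = 0.8414424 − (-0.1802894)·(-0.3370501)/(-0.9297615) = 0.9067996;  |Δ| = 0.0653572
f(0.9067996) = -0.0236156
t_6 = 0.9067996 − (-0.0236156)·(0.0653572)/(0.1566738) = 0.9166509;  |Δ| = 0.0098514
f(0.9166509) = 0.0009007
t_7 = 0.9166509 − 0.0009007·(0.0098514)/(0.0245163) = 0.9162890;  |Δ| = 0.0003619
|t_7 − t_6| = 0.0003619 < 10^{-3}

n = 7, t_n = 0.91629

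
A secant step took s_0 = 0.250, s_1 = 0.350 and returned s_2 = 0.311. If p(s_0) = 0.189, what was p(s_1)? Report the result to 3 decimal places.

The secant line through (0.250, 0.189) and (0.350, p(s_1)) crosses zero at s_2 = 0.311.
So (0.250, 0.189), (0.350, p(s_1)), (0.311, 0) are collinear:
p(s_1) = 0.189 · (0.350 − 0.311) / (0.250 − 0.311) = 0.189 · (0.03900)/(-0.06100) = -0.12084

-0.121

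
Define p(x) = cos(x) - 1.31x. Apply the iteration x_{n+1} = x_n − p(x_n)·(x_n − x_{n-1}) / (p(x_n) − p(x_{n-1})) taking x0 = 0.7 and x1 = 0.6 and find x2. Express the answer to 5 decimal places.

p(0.7) = -0.1521578, p(0.6) = 0.0393356
x2 = 0.6000000 − 0.0393356·(0.6000000 − 0.7000000) / (0.0393356 − (-0.1521578)) = 0.6000000 − (-0.0039336)/(0.1914934) = 0.6205415

0.62054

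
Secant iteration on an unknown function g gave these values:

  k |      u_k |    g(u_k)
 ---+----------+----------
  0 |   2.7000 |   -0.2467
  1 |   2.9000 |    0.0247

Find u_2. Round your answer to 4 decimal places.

2.8818

u_2 = 2.9000 − 0.0247·(2.9000 − 2.7000) / (0.0247 − (-0.2467))
   = 2.9000 − (0.004940)/(0.271400) = 2.881798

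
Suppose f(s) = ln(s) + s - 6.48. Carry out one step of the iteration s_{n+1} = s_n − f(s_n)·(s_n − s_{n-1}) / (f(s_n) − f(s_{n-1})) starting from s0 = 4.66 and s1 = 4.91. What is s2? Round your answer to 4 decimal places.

4.8924

f(4.66) = -0.280985, f(4.91) = 0.021274
s2 = 4.910000 − 0.021274·(4.910000 − 4.660000) / (0.021274 − (-0.280985)) = 4.910000 − (0.005318)/(0.302258) = 4.892404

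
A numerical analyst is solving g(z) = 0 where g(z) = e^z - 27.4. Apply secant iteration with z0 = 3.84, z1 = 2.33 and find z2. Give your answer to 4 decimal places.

g(3.84) = 19.125474, g(2.33) = -17.122058
z2 = 2.330000 − (-17.122058)·(2.330000 − 3.840000) / (-17.122058 − 19.125474) = 2.330000 − (25.854308)/(-36.247533) = 3.043271

3.0433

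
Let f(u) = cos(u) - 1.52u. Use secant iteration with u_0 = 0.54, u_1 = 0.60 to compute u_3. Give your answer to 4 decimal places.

0.5581

f(0.54) = 0.036909, f(0.60) = -0.086664
u_2 = 0.600000 − (-0.086664)·(0.600000 − 0.540000) / (-0.086664 − 0.036909) = 0.600000 − (-0.005200)/(-0.123573) = 0.557921
f(0.557921) = 0.000318
u_3 = 0.557921 − 0.000318·(0.557921 − 0.600000) / (0.000318 − (-0.086664)) = 0.557921 − (-0.000013)/(0.086983) = 0.558075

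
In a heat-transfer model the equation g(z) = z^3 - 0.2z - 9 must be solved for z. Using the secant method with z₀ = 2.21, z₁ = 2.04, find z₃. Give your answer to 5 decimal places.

2.11225

g(2.21) = 1.3518610, g(2.04) = -0.9183360
z₂ = 2.0400000 − (-0.9183360)·(2.0400000 − 2.2100000) / (-0.9183360 − 1.3518610) = 2.0400000 − (0.1561171)/(-2.2701970) = 2.1087681
g(2.1087681) = -0.0442667
z₃ = 2.1087681 − (-0.0442667)·(2.1087681 − 2.0400000) / (-0.0442667 − (-0.9183360)) = 2.1087681 − (-0.0030441)/(0.8740693) = 2.1122508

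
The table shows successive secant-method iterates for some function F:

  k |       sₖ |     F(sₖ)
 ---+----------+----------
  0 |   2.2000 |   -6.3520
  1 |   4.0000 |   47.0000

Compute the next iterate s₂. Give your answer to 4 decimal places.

2.4143

s₂ = 4.0000 − 47.0000·(4.0000 − 2.2000) / (47.0000 − (-6.3520))
   = 4.0000 − (84.600000)/(53.352000) = 2.414305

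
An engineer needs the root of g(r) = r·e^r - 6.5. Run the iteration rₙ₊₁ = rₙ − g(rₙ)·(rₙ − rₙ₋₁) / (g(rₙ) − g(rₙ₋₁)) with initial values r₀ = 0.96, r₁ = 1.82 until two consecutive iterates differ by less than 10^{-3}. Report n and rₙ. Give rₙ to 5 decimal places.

n = 6, rₙ = 1.47986

g(0.96) = -3.9927714, g(1.82) = 4.7327824
r₂ = 1.8200000 − 4.7327824·(0.8600000)/(8.7255538) = 1.3535319;  |Δ| = 0.4664681
g(1.3535319) = -1.2603787
r₃ = 1.3535319 − (-1.2603787)·(-0.4664681)/(-5.9931611) = 1.4516314;  |Δ| = 0.0980996
g(1.4516314) = -0.3014247
r₄ = 1.4516314 − (-0.3014247)·(0.0980996)/(0.9589540) = 1.4824667;  |Δ| = 0.0308353
g(1.4824667) = 0.0284799
r₅ = 1.4824667 − 0.0284799·(0.0308353)/(0.3299047) = 1.4798048;  |Δ| = 0.0026619
g(1.4798048) = -0.0005669
r₆ = 1.4798048 − (-0.0005669)·(-0.0026619)/(-0.0290468) = 1.4798567;  |Δ| = 0.0000520
|r₆ − r₅| = 0.0000520 < 10^{-3}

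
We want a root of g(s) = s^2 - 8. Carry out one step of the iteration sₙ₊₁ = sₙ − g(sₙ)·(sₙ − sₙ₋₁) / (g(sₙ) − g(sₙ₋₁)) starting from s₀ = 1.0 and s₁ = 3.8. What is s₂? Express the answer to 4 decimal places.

g(1.0) = -7.000000, g(3.8) = 6.440000
s₂ = 3.800000 − 6.440000·(3.800000 − 1.000000) / (6.440000 − (-7.000000)) = 3.800000 − (18.032000)/(13.440000) = 2.458333

2.4583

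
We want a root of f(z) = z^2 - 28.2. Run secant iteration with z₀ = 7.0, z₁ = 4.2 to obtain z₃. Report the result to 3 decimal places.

5.330

f(7.0) = 20.80000, f(4.2) = -10.56000
z₂ = 4.20000 − (-10.56000)·(4.20000 − 7.00000) / (-10.56000 − 20.80000) = 4.20000 − (29.56800)/(-31.36000) = 5.14286
f(5.14286) = -1.75102
z₃ = 5.14286 − (-1.75102)·(5.14286 − 4.20000) / (-1.75102 − (-10.56000)) = 5.14286 − (-1.65096)/(8.80898) = 5.33028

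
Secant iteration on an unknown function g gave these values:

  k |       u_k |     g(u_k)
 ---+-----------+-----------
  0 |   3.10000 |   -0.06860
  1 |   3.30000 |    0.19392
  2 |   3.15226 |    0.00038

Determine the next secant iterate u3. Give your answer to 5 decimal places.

u3 = 3.15226 − 0.00038·(3.15226 − 3.30000) / (0.00038 − 0.19392)
   = 3.15226 − (-0.0000561)/(-0.1935400) = 3.1519699

3.15197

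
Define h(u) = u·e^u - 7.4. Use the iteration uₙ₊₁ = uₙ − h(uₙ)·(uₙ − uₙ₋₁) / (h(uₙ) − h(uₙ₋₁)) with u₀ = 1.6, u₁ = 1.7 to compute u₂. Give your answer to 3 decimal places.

1.562

h(1.6) = 0.52485, h(1.7) = 1.90571
u₂ = 1.70000 − 1.90571·(1.70000 − 1.60000) / (1.90571 − 0.52485) = 1.70000 − (0.19057)/(1.38086) = 1.56199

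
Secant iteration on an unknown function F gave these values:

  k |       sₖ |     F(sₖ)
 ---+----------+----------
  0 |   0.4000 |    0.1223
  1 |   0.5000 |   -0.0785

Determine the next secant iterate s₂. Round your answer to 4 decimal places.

s₂ = 0.5000 − (-0.0785)·(0.5000 − 0.4000) / (-0.0785 − 0.1223)
   = 0.5000 − (-0.007850)/(-0.200800) = 0.460906

0.4609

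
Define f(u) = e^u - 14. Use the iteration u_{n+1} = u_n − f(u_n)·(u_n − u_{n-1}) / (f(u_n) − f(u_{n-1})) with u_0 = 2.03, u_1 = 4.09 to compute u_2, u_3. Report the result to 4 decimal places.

f(2.03) = -6.385914, f(4.09) = 45.739892
u_2 = 4.090000 − 45.739892·(4.090000 − 2.030000) / (45.739892 − (-6.385914)) = 4.090000 − (94.224177)/(52.125805) = 2.282370
f(2.282370) = -4.200123
u_3 = 2.282370 − (-4.200123)·(2.282370 − 4.090000) / (-4.200123 − 45.739892) = 2.282370 − (7.592269)/(-49.940014) = 2.434398

2.2824, 2.4344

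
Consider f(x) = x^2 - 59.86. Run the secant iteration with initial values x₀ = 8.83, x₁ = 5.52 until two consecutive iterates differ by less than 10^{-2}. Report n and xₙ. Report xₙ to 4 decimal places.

n = 5, xₙ = 7.7369

f(8.83) = 18.108900, f(5.52) = -29.389600
x₂ = 5.520000 − (-29.389600)·(-3.310000)/(-47.498500) = 7.568056;  |Δ| = 2.048056
f(7.568056) = -2.584532
x₃ = 7.568056 − (-2.584532)·(2.048056)/(26.805068) = 7.765528;  |Δ| = 0.197473
f(7.765528) = 0.443430
x₄ = 7.765528 − 0.443430·(0.197473)/(3.027962) = 7.736609;  |Δ| = 0.028919
f(7.736609) = -0.004874
x₅ = 7.736609 − (-0.004874)·(-0.028919)/(-0.448305) = 7.736924;  |Δ| = 0.000314
|x₅ − x₄| = 0.000314 < 10^{-2}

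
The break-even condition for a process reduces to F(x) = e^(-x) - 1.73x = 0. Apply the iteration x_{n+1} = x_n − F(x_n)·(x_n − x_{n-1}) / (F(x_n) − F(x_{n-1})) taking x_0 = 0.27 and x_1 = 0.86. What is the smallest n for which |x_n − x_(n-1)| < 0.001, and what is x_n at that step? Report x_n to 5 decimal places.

F(0.27) = 0.2962795, F(0.86) = -1.0646379
x_2 = 0.8600000 − (-1.0646379)·(0.5900000)/(-1.3609174) = 0.3984464;  |Δ| = 0.4615536
F(0.3984464) = -0.0179499
x_3 = 0.3984464 − (-0.0179499)·(-0.4615536)/(1.0466880) = 0.3905311;  |Δ| = 0.0079153
F(0.3905311) = 0.0010787
x_4 = 0.3905311 − 0.0010787·(-0.0079153)/(0.0190286) = 0.3909798;  |Δ| = 0.0004487
|x_4 − x_3| = 0.0004487 < 0.001

n = 4, x_n = 0.39098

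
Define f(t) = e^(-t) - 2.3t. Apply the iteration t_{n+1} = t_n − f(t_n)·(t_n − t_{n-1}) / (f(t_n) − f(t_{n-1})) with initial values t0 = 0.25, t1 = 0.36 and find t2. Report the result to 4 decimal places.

0.3171

f(0.25) = 0.203801, f(0.36) = -0.130324
t2 = 0.360000 − (-0.130324)·(0.360000 − 0.250000) / (-0.130324 − 0.203801) = 0.360000 − (-0.014336)/(-0.334124) = 0.317095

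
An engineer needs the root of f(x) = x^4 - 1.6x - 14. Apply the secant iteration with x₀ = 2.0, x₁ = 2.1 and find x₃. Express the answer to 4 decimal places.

2.0382

f(2.0) = -1.200000, f(2.1) = 2.088100
x₂ = 2.100000 − 2.088100·(2.100000 − 2.000000) / (2.088100 − (-1.200000)) = 2.100000 − (0.208810)/(3.288100) = 2.036495
f(2.036495) = -0.058188
x₃ = 2.036495 − (-0.058188)·(2.036495 − 2.100000) / (-0.058188 − 2.088100) = 2.036495 − (0.003695)/(-2.146288) = 2.038217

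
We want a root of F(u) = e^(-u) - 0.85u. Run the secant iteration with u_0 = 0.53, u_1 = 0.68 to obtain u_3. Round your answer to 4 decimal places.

F(0.53) = 0.138105, F(0.68) = -0.071383
u_2 = 0.680000 − (-0.071383)·(0.680000 − 0.530000) / (-0.071383 − 0.138105) = 0.680000 − (-0.010707)/(-0.209488) = 0.628888
F(0.628888) = -0.001370
u_3 = 0.628888 − (-0.001370)·(0.628888 − 0.680000) / (-0.001370 − (-0.071383)) = 0.628888 − (0.000070)/(0.070013) = 0.627888

0.6279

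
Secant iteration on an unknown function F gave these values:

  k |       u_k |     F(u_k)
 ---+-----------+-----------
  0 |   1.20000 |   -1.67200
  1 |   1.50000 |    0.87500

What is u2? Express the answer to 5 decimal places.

1.39694

u2 = 1.50000 − 0.87500·(1.50000 − 1.20000) / (0.87500 − (-1.67200))
   = 1.50000 − (0.2625000)/(2.5470000) = 1.3969376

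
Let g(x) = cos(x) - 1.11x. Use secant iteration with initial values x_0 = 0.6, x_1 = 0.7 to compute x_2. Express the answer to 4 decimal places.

g(0.6) = 0.159336, g(0.7) = -0.012158
x_2 = 0.700000 − (-0.012158)·(0.700000 − 0.600000) / (-0.012158 − 0.159336) = 0.700000 − (-0.001216)/(-0.171493) = 0.692911

0.6929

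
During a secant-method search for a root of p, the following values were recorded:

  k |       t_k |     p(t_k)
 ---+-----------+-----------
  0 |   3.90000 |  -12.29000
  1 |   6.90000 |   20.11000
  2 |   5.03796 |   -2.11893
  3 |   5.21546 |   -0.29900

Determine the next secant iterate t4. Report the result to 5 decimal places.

5.24462

t4 = 5.21546 − (-0.29900)·(5.21546 − 5.03796) / (-0.29900 − (-2.11893))
   = 5.21546 − (-0.0530725)/(1.8199300) = 5.2446218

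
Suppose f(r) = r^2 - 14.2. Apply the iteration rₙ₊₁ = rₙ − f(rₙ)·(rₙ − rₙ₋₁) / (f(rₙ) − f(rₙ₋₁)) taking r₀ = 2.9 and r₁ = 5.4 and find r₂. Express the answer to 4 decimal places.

f(2.9) = -5.790000, f(5.4) = 14.960000
r₂ = 5.400000 − 14.960000·(5.400000 − 2.900000) / (14.960000 − (-5.790000)) = 5.400000 − (37.400000)/(20.750000) = 3.597590

3.5976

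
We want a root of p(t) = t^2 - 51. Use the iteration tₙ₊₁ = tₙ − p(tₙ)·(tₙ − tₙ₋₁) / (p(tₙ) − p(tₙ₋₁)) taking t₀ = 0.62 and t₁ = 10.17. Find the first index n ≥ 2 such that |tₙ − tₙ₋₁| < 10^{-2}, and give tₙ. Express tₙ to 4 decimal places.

p(0.62) = -50.615600, p(10.17) = 52.428900
t₂ = 10.170000 − 52.428900·(9.550000)/(103.044500) = 5.310973;  |Δ| = 4.859027
p(5.310973) = -22.793564
t₃ = 5.310973 − (-22.793564)·(-4.859027)/(-75.222464) = 6.783333;  |Δ| = 1.472360
p(6.783333) = -4.986393
t₄ = 6.783333 − (-4.986393)·(1.472360)/(17.807172) = 7.195626;  |Δ| = 0.412293
p(7.195626) = 0.777028
t₅ = 7.195626 − 0.777028·(0.412293)/(5.763421) = 7.140040;  |Δ| = 0.055586
p(7.140040) = -0.019828
t₆ = 7.140040 − (-0.019828)·(-0.055586)/(-0.796856) = 7.141423;  |Δ| = 0.001383
|t₆ − t₅| = 0.001383 < 10^{-2}

n = 6, tₙ = 7.1414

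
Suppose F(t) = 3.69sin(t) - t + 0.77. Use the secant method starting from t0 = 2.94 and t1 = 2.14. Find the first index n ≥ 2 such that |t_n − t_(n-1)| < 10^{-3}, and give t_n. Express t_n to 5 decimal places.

n = 5, t_n = 2.61728

F(2.94) = -1.4311514, F(2.14) = 1.7381993
t2 = 2.1400000 − 1.7381993·(-0.8000000)/(3.1693506) = 2.5787522;  |Δ| = 0.4387522
F(2.5787522) = 0.1601974
t3 = 2.5787522 − 0.1601974·(0.4387522)/(-1.5780019) = 2.6232939;  |Δ| = 0.0445418
F(2.6232939) = -0.0252567
t4 = 2.6232939 − (-0.0252567)·(0.0445418)/(-0.1854542) = 2.6172278;  |Δ| = 0.0060661
F(2.6172278) = 0.0002196
t5 = 2.6172278 − 0.0002196·(-0.0060661)/(0.0254763) = 2.6172801;  |Δ| = 0.0000523
|t5 − t4| = 0.0000523 < 10^{-3}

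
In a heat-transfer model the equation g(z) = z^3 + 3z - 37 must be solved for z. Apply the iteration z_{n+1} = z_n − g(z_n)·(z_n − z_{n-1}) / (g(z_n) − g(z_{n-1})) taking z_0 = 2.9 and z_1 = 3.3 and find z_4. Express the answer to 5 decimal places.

g(2.9) = -3.9110000, g(3.3) = 8.8370000
z_2 = 3.3000000 − 8.8370000·(3.3000000 − 2.9000000) / (8.8370000 − (-3.9110000)) = 3.3000000 − (3.5348000)/(12.7480000) = 3.0227173
g(3.0227173) = -0.3138249
z_3 = 3.0227173 − (-0.3138249)·(3.0227173 − 3.3000000) / (-0.3138249 − 8.8370000) = 3.0227173 − (0.0870182)/(-9.1508249) = 3.0322266
g(3.0322266) = -0.0238209
z_4 = 3.0322266 − (-0.0238209)·(3.0322266 − 3.0227173) / (-0.0238209 − (-0.3138249)) = 3.0322266 − (-0.0002265)/(0.2900040) = 3.0330077

3.03301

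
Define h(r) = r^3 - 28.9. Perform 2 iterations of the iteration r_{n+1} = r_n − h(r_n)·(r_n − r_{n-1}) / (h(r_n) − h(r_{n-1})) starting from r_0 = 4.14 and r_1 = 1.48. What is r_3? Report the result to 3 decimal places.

3.607

h(4.14) = 42.05794, h(1.48) = -25.65821
r_2 = 1.48000 − (-25.65821)·(1.48000 − 4.14000) / (-25.65821 − 42.05794) = 1.48000 − (68.25083)/(-67.71615) = 2.48790
h(2.48790) = -13.50085
r_3 = 2.48790 − (-13.50085)·(2.48790 − 1.48000) / (-13.50085 − (-25.65821)) = 2.48790 − (-13.60746)/(12.15735) = 3.60717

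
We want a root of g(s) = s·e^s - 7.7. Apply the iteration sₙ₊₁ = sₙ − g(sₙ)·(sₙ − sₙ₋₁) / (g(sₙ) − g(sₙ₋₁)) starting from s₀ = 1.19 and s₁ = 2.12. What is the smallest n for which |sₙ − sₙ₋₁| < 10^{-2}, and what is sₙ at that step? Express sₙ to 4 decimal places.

n = 5, sₙ = 1.5822

g(1.19) = -3.788373, g(2.12) = 9.962011
s₂ = 2.120000 − 9.962011·(0.930000)/(13.750385) = 1.446225;  |Δ| = 0.673775
g(1.446225) = -1.557812
s₃ = 1.446225 − (-1.557812)·(-0.673775)/(-11.519823) = 1.537338;  |Δ| = 0.091114
g(1.537338) = -0.548007
s₄ = 1.537338 − (-0.548007)·(0.091114)/(1.009805) = 1.586785;  |Δ| = 0.049446
g(1.586785) = 0.056214
s₅ = 1.586785 − 0.056214·(0.049446)/(0.604221) = 1.582184;  |Δ| = 0.004600
|s₅ − s₄| = 0.004600 < 10^{-2}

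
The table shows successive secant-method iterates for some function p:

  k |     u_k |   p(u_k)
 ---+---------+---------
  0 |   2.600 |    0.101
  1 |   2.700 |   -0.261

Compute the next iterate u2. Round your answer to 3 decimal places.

u2 = 2.700 − (-0.261)·(2.700 − 2.600) / (-0.261 − 0.101)
   = 2.700 − (-0.02610)/(-0.36200) = 2.62790

2.628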